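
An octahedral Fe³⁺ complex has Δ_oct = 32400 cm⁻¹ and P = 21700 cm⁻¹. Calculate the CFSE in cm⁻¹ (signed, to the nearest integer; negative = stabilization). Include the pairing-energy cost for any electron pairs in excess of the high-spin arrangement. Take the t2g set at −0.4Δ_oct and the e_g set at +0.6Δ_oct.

-21400

Fe is in group 8, so Fe³⁺ is d⁵ (8 − 3 = 5).
With Δ_oct > P the complex is low-spin.
Configuration: t2g^5 e_g^0.
Orbital CFSE = -2.0Δ_oct = -2.0 × 32400 = -64800 cm⁻¹.
Excess pairs vs high-spin: 2 − 0 = 2; pairing cost = +43400 cm⁻¹.
Net CFSE = -64800 + 43400 = -21400 cm⁻¹.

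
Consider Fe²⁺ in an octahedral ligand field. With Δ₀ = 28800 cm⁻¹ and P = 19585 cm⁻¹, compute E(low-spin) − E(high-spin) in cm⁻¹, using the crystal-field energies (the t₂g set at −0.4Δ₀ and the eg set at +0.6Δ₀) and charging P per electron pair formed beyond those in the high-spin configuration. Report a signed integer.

Fe is in group 8, so Fe²⁺ is d⁶ (8 − 2 = 6).
In the high-spin limit (t₂g⁴ eg²) the orbital term is -0.4Δ₀ = -11520 cm⁻¹, with no excess pairing.
For low-spin the configuration is t₂g⁶ eg⁰: orbital energy -2.4 × 28800 = -69120 cm⁻¹, and 2 additional pairs relative to high-spin add 39170 cm⁻¹, giving -29950 cm⁻¹.
E(LS) − E(HS) = -29950 − (-11520) = -18430 cm⁻¹.

-18430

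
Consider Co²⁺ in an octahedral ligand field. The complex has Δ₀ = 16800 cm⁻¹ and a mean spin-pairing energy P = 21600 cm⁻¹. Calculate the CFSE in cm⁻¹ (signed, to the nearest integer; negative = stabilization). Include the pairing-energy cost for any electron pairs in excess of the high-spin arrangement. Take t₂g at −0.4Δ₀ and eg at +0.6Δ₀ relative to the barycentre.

-13440

Co²⁺: group 9, so d-count = 9 − 2 = 7.
With Δ₀ < P the complex is high-spin.
Configuration: t₂g⁵ eg².
Orbital CFSE = -0.8Δ₀ = -0.8 × 16800 = -13440 cm⁻¹.
High-spin has no excess pairs, so no pairing correction applies.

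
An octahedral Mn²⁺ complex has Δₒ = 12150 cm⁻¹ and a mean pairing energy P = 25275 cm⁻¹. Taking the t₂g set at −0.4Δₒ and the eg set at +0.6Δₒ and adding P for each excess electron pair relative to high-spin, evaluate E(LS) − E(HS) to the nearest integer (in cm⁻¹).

Mn is in group 7, so Mn²⁺ is d⁵ (7 − 2 = 5).
High-spin: t₂g³ eg², CFSE = 0.0Δₒ = 0 cm⁻¹.
For low-spin the configuration is t₂g⁵ eg⁰: orbital energy -2.0 × 12150 = -24300 cm⁻¹, and 2 additional pairs relative to high-spin add 50550 cm⁻¹, giving 26250 cm⁻¹.
E(LS) − E(HS) = 26250 − (0) = 26250 cm⁻¹.

26250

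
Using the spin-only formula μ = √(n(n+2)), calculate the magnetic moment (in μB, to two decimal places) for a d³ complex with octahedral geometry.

Configuration: t2g^3 e_g^0 → 3 unpaired electrons.
μ(spin-only) = √[3(3+2)] = √15 ≈ 3.87 μB.

3.87 μB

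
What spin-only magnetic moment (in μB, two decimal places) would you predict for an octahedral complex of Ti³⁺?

Ti is in group 4, so Ti³⁺ is d¹ (4 − 3 = 1).
For octahedral d¹ the high- and low-spin configurations coincide.
Configuration: t₂g¹ eg⁰ → 1 unpaired electron.
μ(spin-only) = √[1(1+2)] = √3 ≈ 1.73 μB.

1.73 μB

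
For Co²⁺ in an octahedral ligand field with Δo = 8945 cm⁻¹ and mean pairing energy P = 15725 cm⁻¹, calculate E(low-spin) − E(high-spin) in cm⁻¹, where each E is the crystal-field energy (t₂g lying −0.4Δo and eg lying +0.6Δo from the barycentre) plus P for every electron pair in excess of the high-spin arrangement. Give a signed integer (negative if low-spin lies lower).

6780

Co²⁺: group 9, so d-count = 9 − 2 = 7.
High-spin: t₂g⁵ eg², CFSE = -0.8Δo = -7156 cm⁻¹.
For low-spin the configuration is t₂g⁶ eg¹: orbital energy -1.8 × 8945 = -16101 cm⁻¹, and 1 additional pair relative to high-spin adds 15725 cm⁻¹, giving -376 cm⁻¹.
The difference is -376 − (-7156) = 6780 cm⁻¹, so high-spin lies lower.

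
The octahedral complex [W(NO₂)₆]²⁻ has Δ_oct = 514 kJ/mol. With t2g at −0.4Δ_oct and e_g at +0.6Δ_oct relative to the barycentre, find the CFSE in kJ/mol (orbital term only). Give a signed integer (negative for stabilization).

Each NO₂⁻ contributes -1; 6 × (-1) = -6. With overall charge -2, W is in the +4 oxidation state.
Group 6 minus oxidation state +4 gives a d² configuration for W⁴⁺.
The d² electrons fill as t2g^2 e_g^0.
Orbital CFSE = 2(-0.4) + 0(0.6) = -0.8Δ_oct = -0.8 × 514 = -411 kJ/mol.

-411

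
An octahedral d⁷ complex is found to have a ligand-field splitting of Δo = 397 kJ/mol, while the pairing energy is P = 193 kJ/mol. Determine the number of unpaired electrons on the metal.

1

With Δo > P the complex is low-spin.
That gives t₂g⁶ eg¹.
Unpaired electrons: 1.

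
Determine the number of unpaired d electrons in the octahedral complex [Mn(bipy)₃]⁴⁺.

bipy is neutral, so the +4 overall charge sits on Mn: oxidation state +4.
Mn⁴⁺: group 7, so d-count = 7 − 4 = 3.
Configuration: t2g^3 e_g^0, giving 3 unpaired electrons.

3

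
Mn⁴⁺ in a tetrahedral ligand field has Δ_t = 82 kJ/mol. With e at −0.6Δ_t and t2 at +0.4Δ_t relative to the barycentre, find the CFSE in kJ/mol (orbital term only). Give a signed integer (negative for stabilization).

Mn is in group 7, so Mn⁴⁺ is d³ (7 − 4 = 3).
With tetrahedral geometry the complex is necessarily high-spin.
The d³ electrons fill as e^2 t2^1.
CFSE(orbital) = 2×(-0.6Δ_t) + 1×(0.4Δ_t) = -0.8Δ_t; with Δ_t = 82 kJ/mol that is -66 kJ/mol.

-66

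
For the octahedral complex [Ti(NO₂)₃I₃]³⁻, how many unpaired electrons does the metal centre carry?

Ligand charges: 3×(-1) from NO₂⁻ and 3×(-1) from I⁻ sum to -6; with overall charge -3, Ti is +3.
Ti sits in group 4; removing 3 electrons leaves Ti³⁺ with 4 − 3 = 1 d electrons.
Configuration: t₂g¹ eg⁰, giving 1 unpaired electron.

1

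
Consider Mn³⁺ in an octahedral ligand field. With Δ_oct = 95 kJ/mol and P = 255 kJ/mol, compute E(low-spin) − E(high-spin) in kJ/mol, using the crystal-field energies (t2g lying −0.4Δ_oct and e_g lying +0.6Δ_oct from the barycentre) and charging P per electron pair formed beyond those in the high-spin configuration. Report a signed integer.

160

Group 7 minus oxidation state +3 gives a d⁴ configuration for Mn³⁺.
In the high-spin limit (t2g^3 e_g^1) the orbital term is -0.6Δ_oct = -57 kJ/mol, with no excess pairing.
Low-spin: t2g^4 e_g^0, orbital CFSE = -1.6Δ_oct = -152 kJ/mol; plus 1 excess pair × P = +255 kJ/mol; total 103 kJ/mol.
The difference is 103 − (-57) = 160 kJ/mol, so high-spin lies lower.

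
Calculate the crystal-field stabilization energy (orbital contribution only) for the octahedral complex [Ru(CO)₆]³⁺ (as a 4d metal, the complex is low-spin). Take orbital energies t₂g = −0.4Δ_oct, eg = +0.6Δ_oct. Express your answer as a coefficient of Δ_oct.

-2.0 Δ_oct

CO is neutral, so the +3 overall charge sits on Ru: oxidation state +3.
Ru is in group 8, so Ru³⁺ is d⁵ (8 − 3 = 5).
Configuration: t₂g⁵ eg⁰.
CFSE = 5(-0.4Δ_oct) + 0(0.6Δ_oct) = -2.0Δ_oct + 0.0Δ_oct = -2.0Δ_oct.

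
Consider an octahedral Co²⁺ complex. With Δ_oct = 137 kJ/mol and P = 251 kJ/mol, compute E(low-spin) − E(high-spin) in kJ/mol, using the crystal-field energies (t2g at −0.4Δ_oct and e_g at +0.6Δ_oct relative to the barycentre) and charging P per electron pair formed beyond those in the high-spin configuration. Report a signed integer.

Co is in group 9, so Co²⁺ is d⁷ (9 − 2 = 7).
In the high-spin limit (t2g^5 e_g^2) the orbital term is -0.8Δ_oct = -110 kJ/mol, with no excess pairing.
For low-spin the configuration is t2g^6 e_g^1: orbital energy -1.8 × 137 = -247 kJ/mol, and 1 additional pair relative to high-spin adds 251 kJ/mol, giving 4 kJ/mol.
The difference is 4 − (-110) = 114 kJ/mol, so high-spin lies lower.

114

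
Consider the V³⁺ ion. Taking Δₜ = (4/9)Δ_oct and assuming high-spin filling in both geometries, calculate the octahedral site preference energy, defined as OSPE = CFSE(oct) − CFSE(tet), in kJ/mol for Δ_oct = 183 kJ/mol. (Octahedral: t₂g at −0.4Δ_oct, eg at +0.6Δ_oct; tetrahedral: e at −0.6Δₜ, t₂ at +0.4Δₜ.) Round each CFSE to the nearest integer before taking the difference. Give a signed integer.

V is in group 5, so V³⁺ is d² (5 − 3 = 2).
In an octahedral site d² (HS) is t2g^2 e_g^0, giving CFSE(oct) = -0.8Δ_oct = -146 kJ/mol.
Tetrahedral e^2 t2^0 gives -1.2Δₜ = -1.2 × (4/9) × 183 = -98 kJ/mol.
Subtracting, OSPE = -146 − (-98) = -48 kJ/mol.

-48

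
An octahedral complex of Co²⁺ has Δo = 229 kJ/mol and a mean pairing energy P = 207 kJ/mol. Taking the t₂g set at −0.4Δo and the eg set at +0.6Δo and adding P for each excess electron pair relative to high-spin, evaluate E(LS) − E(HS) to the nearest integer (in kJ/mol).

Co is in group 9, so Co²⁺ is d⁷ (9 − 2 = 7).
In the high-spin limit (t₂g⁵ eg²) the orbital term is -0.8Δo = -183 kJ/mol, with no excess pairing.
For low-spin the configuration is t₂g⁶ eg¹: orbital energy -1.8 × 229 = -412 kJ/mol, and 1 additional pair relative to high-spin adds 207 kJ/mol, giving -205 kJ/mol.
Thus E(LS) − E(HS) = -22 kJ/mol.

-22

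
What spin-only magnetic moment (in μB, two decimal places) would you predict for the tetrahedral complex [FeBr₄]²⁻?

4.90 μB

Each Br⁻ contributes -1; 4 × (-1) = -4. With overall charge -2, Fe is in the +2 oxidation state.
Fe is in group 8, so Fe²⁺ is d⁶ (8 − 2 = 6).
Tetrahedral fields are weak (Δₜ ≈ 4/9 Δₒ), so electrons fill high-spin.
Configuration: e^3 t2^3 → 4 unpaired electrons.
μ(spin-only) = √[4(4+2)] = √24 ≈ 4.90 μB.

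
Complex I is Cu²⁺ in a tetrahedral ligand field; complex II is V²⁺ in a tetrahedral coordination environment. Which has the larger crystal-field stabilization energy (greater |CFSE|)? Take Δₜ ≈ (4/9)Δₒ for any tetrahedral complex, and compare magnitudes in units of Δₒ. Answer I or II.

II

I: Group 11 minus oxidation state +2 gives a d⁹ configuration for Cu²⁺; Tetrahedral fields are weak (Δₜ ≈ 4/9 Δₒ), so electrons fill high-spin; e⁴ t₂⁵, CFSE = -0.4Δₜ ≈ -0.18Δₒ.
II: V sits in group 5; removing 2 electrons leaves V²⁺ with 5 − 2 = 3 d electrons; Tetrahedral splitting is small, so the complex is high-spin; e² t₂¹, CFSE = -0.8Δₜ ≈ -0.36Δₒ.
So II has the larger |CFSE|.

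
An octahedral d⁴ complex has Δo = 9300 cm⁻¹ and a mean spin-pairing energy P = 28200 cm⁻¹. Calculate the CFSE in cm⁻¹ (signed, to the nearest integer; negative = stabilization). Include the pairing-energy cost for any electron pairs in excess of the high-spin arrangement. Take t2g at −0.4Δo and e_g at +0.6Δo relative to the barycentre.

-5580

Δo < P, so pairing is avoided: the ground state is high-spin.
Configuration: t2g^3 e_g^1.
Orbital CFSE = -0.6Δo = -0.6 × 9300 = -5580 cm⁻¹.
High-spin has no excess pairs, so no pairing correction applies.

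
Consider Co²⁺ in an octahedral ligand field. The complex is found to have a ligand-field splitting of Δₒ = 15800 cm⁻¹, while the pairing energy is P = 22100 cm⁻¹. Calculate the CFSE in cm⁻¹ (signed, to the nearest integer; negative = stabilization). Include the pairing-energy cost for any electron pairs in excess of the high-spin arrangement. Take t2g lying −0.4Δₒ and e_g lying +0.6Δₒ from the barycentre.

-12640

Co²⁺: group 9, so d-count = 9 − 2 = 7.
Here Δₒ < P (15800 < 22100), so the high-spin state is favoured.
Filling d⁷ accordingly: t2g^5 e_g^2.
Orbital CFSE = -0.8Δₒ = -0.8 × 15800 = -12640 cm⁻¹.
High-spin has no excess pairs, so no pairing correction applies.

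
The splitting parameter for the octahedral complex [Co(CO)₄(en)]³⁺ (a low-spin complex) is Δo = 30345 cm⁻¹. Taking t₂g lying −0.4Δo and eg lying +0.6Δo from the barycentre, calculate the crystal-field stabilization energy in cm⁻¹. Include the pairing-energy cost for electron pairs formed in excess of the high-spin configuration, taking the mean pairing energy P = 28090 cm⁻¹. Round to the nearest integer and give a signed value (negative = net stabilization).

-16648

Ligand charges: 4×(+0) from CO and 1×(+0) from en sum to +0; with overall charge +3, Co is +3.
Co sits in group 9; removing 3 electrons leaves Co³⁺ with 9 − 3 = 6 d electrons.
Configuration: t₂g⁶ eg⁰.
CFSE(orbital) = 6×(-0.4Δo) + 0×(0.6Δo) = -2.4Δo; with Δo = 30345 cm⁻¹ that is -72828 cm⁻¹.
Relative to high-spin t₂g⁴ eg² (1 paired), the low-spin configuration has 2 additional pairs, contributing +2 × 28090 = +56180 cm⁻¹.
Overall CFSE = -72828 + 56180 = -16648 cm⁻¹.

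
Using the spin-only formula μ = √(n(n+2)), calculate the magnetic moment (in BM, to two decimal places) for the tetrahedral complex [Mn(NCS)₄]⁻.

Each NCS⁻ contributes -1; 4 × (-1) = -4. With overall charge -1, Mn is in the +3 oxidation state.
Mn is in group 7, so Mn³⁺ is d⁴ (7 − 3 = 4).
With tetrahedral geometry the complex is necessarily high-spin.
Configuration: e² t₂² → 4 unpaired electrons.
μ(spin-only) = √[4(4+2)] = √24 ≈ 4.90 BM.

4.90 BM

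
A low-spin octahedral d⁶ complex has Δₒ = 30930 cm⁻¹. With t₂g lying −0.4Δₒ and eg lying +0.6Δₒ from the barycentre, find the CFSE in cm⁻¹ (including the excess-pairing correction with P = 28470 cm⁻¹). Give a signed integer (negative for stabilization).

-17292

The d⁶ electrons fill as t₂g⁶ eg⁰.
Orbital CFSE = 6(-0.4) + 0(0.6) = -2.4Δₒ = -2.4 × 30930 = -74232 cm⁻¹.
High-spin d⁶ would be t₂g⁴ eg² with 1 pair; low-spin has 3, so 2 excess pairs cost +2P = +56940 cm⁻¹.
Combining: -74232 + 56940 = -17292 cm⁻¹.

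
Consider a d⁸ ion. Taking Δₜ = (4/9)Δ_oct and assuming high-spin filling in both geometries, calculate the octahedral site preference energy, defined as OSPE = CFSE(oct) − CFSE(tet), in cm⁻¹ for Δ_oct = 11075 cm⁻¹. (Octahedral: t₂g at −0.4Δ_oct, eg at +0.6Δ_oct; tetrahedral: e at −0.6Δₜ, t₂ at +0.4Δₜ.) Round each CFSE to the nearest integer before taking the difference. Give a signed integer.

-9352

Octahedral high-spin t2g^6 e_g^2: CFSE = -1.2 × 11075 = -13290 cm⁻¹.
Tetrahedral e^4 t2^4 gives -0.8Δₜ = -0.8 × (4/9) × 11075 = -3938 cm⁻¹.
OSPE = CFSE(oct) − CFSE(tet) = -13290 − (-3938) = -9352 cm⁻¹.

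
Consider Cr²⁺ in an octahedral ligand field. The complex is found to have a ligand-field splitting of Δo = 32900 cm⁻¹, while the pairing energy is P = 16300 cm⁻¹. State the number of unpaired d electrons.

2

Cr sits in group 6; removing 2 electrons leaves Cr²⁺ with 6 − 2 = 4 d electrons.
Δo > P, so pairing is preferred: the ground state is low-spin.
That gives t₂g⁴ eg⁰.
Unpaired electrons: 2.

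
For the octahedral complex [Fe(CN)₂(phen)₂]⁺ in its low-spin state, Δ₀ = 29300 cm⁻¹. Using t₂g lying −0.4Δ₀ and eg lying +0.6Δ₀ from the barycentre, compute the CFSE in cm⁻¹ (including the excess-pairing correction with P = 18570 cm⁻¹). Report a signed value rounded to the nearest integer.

-21460

Ligand charges: 2×(-1) from CN⁻ and 2×(+0) from phen sum to -2; with overall charge +1, Fe is +3.
Fe is in group 8, so Fe³⁺ is d⁵ (8 − 3 = 5).
The d⁵ electrons fill as t₂g⁵ eg⁰.
Orbital CFSE = 5(-0.4) + 0(0.6) = -2.0Δ₀ = -2.0 × 29300 = -58600 cm⁻¹.
Pairing penalty: 2 pairs vs 0 in the high-spin reference → 2 extra × P = 37140 cm⁻¹.
Combining: -58600 + 37140 = -21460 cm⁻¹.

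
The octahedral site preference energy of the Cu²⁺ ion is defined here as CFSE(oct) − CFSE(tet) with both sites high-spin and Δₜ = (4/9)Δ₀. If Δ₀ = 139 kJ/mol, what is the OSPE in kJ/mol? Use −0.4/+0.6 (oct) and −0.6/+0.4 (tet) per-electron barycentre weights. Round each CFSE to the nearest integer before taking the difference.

-58

Cu sits in group 11; removing 2 electrons leaves Cu²⁺ with 11 − 2 = 9 d electrons.
Octahedral (high-spin): t2g^6 e_g^3, CFSE = 6(−0.4) + 3(+0.6) = -0.6Δ₀ = -0.6 × 139 = -83 kJ/mol.
Tetrahedral: e^4 t2^5, CFSE = 4(−0.6) + 5(+0.4) = -0.4Δₜ = -0.4 × (4/9) × 139 = -25 kJ/mol.
OSPE = -83 − (-25) = -58 kJ/mol.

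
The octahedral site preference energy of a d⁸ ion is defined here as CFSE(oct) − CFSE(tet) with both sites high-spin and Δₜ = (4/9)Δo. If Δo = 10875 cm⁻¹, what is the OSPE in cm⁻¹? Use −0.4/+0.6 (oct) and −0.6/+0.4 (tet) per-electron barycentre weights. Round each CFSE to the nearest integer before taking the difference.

-9183

Octahedral high-spin t₂g⁶ eg²: CFSE = -1.2 × 10875 = -13050 cm⁻¹.
Tetrahedral e⁴ t₂⁴ gives -0.8Δₜ = -0.8 × (4/9) × 10875 = -3867 cm⁻¹.
OSPE = -13050 − (-3867) = -9183 cm⁻¹.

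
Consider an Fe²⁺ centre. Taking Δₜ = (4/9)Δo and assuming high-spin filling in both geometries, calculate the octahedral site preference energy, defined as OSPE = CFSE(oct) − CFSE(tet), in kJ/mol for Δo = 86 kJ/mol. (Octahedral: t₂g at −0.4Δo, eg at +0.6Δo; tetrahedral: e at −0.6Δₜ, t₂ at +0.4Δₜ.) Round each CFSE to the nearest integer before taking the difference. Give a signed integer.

Fe is in group 8, so Fe²⁺ is d⁶ (8 − 2 = 6).
In an octahedral site d⁶ (HS) is t2g^4 e_g^2, giving CFSE(oct) = -0.4Δo = -34 kJ/mol.
Tetrahedral: e^3 t2^3, CFSE = 3(−0.6) + 3(+0.4) = -0.6Δₜ = -0.6 × (4/9) × 86 = -23 kJ/mol.
Subtracting, OSPE = -34 − (-23) = -11 kJ/mol.

-11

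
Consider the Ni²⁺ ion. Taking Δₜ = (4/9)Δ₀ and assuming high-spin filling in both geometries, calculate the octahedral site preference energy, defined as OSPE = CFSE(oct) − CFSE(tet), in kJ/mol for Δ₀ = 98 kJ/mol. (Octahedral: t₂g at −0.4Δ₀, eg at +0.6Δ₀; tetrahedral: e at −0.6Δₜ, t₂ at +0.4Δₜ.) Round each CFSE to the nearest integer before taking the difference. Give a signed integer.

Ni sits in group 10; removing 2 electrons leaves Ni²⁺ with 10 − 2 = 8 d electrons.
Octahedral (high-spin): t2g^6 e_g^2, CFSE = 6(−0.4) + 2(+0.6) = -1.2Δ₀ = -1.2 × 98 = -118 kJ/mol.
In a tetrahedral site the filling is e^4 t2^4: CFSE(tet) = -0.8Δₜ = -0.8 × (4/9)(98) = -35 kJ/mol.
OSPE = -118 − (-35) = -83 kJ/mol.

-83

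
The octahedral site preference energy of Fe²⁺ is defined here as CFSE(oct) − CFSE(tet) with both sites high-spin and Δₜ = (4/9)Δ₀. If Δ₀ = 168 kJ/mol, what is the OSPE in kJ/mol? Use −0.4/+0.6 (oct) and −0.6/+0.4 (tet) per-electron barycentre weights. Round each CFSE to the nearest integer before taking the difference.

Group 8 minus oxidation state +2 gives a d⁶ configuration for Fe²⁺.
Octahedral (high-spin): t₂g⁴ eg², CFSE = 4(−0.4) + 2(+0.6) = -0.4Δ₀ = -0.4 × 168 = -67 kJ/mol.
Tetrahedral: e³ t₂³, CFSE = 3(−0.6) + 3(+0.4) = -0.6Δₜ = -0.6 × (4/9) × 168 = -45 kJ/mol.
OSPE = CFSE(oct) − CFSE(tet) = -67 − (-45) = -22 kJ/mol.

-22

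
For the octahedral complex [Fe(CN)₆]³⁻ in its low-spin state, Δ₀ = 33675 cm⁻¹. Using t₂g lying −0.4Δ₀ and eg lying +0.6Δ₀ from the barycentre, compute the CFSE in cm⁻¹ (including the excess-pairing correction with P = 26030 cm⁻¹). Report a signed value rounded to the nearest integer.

Each CN⁻ contributes -1; 6 × (-1) = -6. With overall charge -3, Fe is in the +3 oxidation state.
Fe sits in group 8; removing 3 electrons leaves Fe³⁺ with 8 − 3 = 5 d electrons.
Configuration: t₂g⁵ eg⁰.
Orbital CFSE = 5(-0.4) + 0(0.6) = -2.0Δ₀ = -2.0 × 33675 = -67350 cm⁻¹.
High-spin d⁵ would be t₂g³ eg² with 0 pairs; low-spin has 2, so 2 excess pairs cost +2P = +52060 cm⁻¹.
Overall CFSE = -67350 + 52060 = -15290 cm⁻¹.

-15290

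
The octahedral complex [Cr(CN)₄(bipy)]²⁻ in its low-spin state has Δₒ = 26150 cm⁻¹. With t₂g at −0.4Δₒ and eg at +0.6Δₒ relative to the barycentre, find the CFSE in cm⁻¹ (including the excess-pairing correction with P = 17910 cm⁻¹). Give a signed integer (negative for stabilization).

-23930

Ligand charges: 4×(-1) from CN⁻ and 1×(+0) from bipy sum to -4; with overall charge -2, Cr is +2.
Cr sits in group 6; removing 2 electrons leaves Cr²⁺ with 6 − 2 = 4 d electrons.
Configuration: t₂g⁴ eg⁰.
Orbital CFSE = 4(-0.4) + 0(0.6) = -1.6Δₒ = -1.6 × 26150 = -41840 cm⁻¹.
High-spin d⁴ would be t₂g³ eg¹ with 0 pairs; low-spin has 1, so 1 excess pair costs +1P = +17910 cm⁻¹.
Net CFSE = -41840 + 17910 = -23930 cm⁻¹.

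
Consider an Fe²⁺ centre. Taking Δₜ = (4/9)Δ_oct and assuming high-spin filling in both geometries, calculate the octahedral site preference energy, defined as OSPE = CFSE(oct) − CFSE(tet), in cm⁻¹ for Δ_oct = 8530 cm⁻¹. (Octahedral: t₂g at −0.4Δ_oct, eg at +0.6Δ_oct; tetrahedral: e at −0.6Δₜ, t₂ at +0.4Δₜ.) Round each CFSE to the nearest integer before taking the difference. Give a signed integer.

Fe²⁺: group 8, so d-count = 8 − 2 = 6.
In an octahedral site d⁶ (HS) is t₂g⁴ eg², giving CFSE(oct) = -0.4Δ_oct = -3412 cm⁻¹.
Tetrahedral e³ t₂³ gives -0.6Δₜ = -0.6 × (4/9) × 8530 = -2275 cm⁻¹.
Subtracting, OSPE = -3412 − (-2275) = -1137 cm⁻¹.

-1137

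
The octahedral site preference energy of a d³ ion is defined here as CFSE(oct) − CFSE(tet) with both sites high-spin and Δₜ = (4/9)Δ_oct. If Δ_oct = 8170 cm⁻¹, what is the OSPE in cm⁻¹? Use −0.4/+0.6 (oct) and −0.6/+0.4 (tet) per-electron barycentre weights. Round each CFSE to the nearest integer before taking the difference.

In an octahedral site d³ (HS) is t₂g³ eg⁰, giving CFSE(oct) = -1.2Δ_oct = -9804 cm⁻¹.
Tetrahedral: e² t₂¹, CFSE = 2(−0.6) + 1(+0.4) = -0.8Δₜ = -0.8 × (4/9) × 8170 = -2905 cm⁻¹.
OSPE = -9804 − (-2905) = -6899 cm⁻¹.

-6899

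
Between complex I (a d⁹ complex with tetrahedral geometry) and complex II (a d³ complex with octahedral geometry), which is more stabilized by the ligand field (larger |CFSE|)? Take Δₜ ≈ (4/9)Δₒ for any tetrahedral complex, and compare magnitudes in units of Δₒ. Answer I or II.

II

I: Tetrahedral fields are weak (Δₜ ≈ 4/9 Δₒ), so electrons fill high-spin; e^4 t2^5, CFSE = -0.4Δₜ ≈ -0.18Δₒ.
II: t2g^3 e_g^0, CFSE = -1.2Δₒ.
So II has the larger |CFSE|.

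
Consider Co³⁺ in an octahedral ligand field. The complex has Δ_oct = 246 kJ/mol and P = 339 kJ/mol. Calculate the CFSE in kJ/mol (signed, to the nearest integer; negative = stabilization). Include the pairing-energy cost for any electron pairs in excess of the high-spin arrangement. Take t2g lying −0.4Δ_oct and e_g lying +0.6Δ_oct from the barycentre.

Co³⁺: group 9, so d-count = 9 − 3 = 6.
Here Δ_oct < P (246 < 339), so the high-spin state is favoured.
Configuration: t2g^4 e_g^2.
Orbital CFSE = -0.4Δ_oct = -0.4 × 246 = -98 kJ/mol.
High-spin has no excess pairs, so no pairing correction applies.

-98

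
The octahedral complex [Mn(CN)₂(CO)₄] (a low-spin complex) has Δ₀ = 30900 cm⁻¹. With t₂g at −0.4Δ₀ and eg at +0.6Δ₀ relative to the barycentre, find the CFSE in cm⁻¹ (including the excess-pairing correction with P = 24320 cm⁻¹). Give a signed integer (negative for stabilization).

Ligand charges: 2×(-1) from CN⁻ and 4×(+0) from CO sum to -2; with overall charge +0, Mn is +2.
Group 7 minus oxidation state +2 gives a d⁵ configuration for Mn²⁺.
Electron filling gives t₂g⁵ eg⁰.
CFSE(orbital) = 5×(-0.4Δ₀) + 0×(0.6Δ₀) = -2.0Δ₀; with Δ₀ = 30900 cm⁻¹ that is -61800 cm⁻¹.
High-spin d⁵ would be t₂g³ eg² with 0 pairs; low-spin has 2, so 2 excess pairs cost +2P = +48640 cm⁻¹.
Overall CFSE = -61800 + 48640 = -13160 cm⁻¹.

-13160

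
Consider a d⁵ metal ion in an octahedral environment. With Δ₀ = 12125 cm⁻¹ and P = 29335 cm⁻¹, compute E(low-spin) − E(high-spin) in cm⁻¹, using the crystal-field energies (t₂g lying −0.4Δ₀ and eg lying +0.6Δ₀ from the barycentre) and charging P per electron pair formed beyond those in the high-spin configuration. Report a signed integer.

High-spin: t₂g³ eg², CFSE = 0.0Δ₀ = 0 cm⁻¹.
For low-spin the configuration is t₂g⁵ eg⁰: orbital energy -2.0 × 12125 = -24250 cm⁻¹, and 2 additional pairs relative to high-spin add 58670 cm⁻¹, giving 34420 cm⁻¹.
E(LS) − E(HS) = 34420 − (0) = 34420 cm⁻¹.

34420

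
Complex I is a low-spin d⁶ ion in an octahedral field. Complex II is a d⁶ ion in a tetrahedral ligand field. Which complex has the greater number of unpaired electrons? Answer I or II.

I: t₂g⁶ eg⁰ → 0 unpaired.
II: With tetrahedral geometry the complex is necessarily high-spin; e³ t₂³ → 4 unpaired.
So II has more unpaired electrons.

II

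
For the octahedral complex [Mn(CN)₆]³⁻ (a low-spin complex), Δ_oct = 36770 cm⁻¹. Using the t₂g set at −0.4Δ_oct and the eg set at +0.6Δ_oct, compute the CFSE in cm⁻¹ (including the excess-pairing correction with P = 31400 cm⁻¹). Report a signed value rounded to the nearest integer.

-27432

Each CN⁻ contributes -1; 6 × (-1) = -6. With overall charge -3, Mn is in the +3 oxidation state.
Mn is in group 7, so Mn³⁺ is d⁴ (7 − 3 = 4).
The d⁴ electrons fill as t₂g⁴ eg⁰.
Orbital CFSE = 4(-0.4) + 0(0.6) = -1.6Δ_oct = -1.6 × 36770 = -58832 cm⁻¹.
Relative to high-spin t₂g³ eg¹ (0 paired), the low-spin configuration has 1 additional pair, contributing +1 × 31400 = +31400 cm⁻¹.
Overall CFSE = -58832 + 31400 = -27432 cm⁻¹.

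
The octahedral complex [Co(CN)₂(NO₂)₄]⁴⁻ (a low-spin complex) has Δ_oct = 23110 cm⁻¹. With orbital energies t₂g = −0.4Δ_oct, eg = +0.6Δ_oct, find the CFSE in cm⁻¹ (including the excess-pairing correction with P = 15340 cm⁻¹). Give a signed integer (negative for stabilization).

-26258

Ligand charges: 2×(-1) from CN⁻ and 4×(-1) from NO₂⁻ sum to -6; with overall charge -4, Co is +2.
Co sits in group 9; removing 2 electrons leaves Co²⁺ with 9 − 2 = 7 d electrons.
The d⁷ electrons fill as t₂g⁶ eg¹.
CFSE(orbital) = 6×(-0.4Δ_oct) + 1×(0.6Δ_oct) = -1.8Δ_oct; with Δ_oct = 23110 cm⁻¹ that is -41598 cm⁻¹.
Pairing penalty: 3 pairs vs 2 in the high-spin reference → 1 extra × P = 15340 cm⁻¹.
Combining: -41598 + 15340 = -26258 cm⁻¹.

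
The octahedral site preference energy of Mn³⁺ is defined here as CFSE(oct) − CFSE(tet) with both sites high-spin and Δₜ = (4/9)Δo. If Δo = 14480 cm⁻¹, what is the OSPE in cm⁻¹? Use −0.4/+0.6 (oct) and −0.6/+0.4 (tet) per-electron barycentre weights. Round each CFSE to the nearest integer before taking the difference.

Mn sits in group 7; removing 3 electrons leaves Mn³⁺ with 7 − 3 = 4 d electrons.
In an octahedral site d⁴ (HS) is t₂g³ eg¹, giving CFSE(oct) = -0.6Δo = -8688 cm⁻¹.
Tetrahedral: e² t₂², CFSE = 2(−0.6) + 2(+0.4) = -0.4Δₜ = -0.4 × (4/9) × 14480 = -2574 cm⁻¹.
OSPE = CFSE(oct) − CFSE(tet) = -8688 − (-2574) = -6114 cm⁻¹.

-6114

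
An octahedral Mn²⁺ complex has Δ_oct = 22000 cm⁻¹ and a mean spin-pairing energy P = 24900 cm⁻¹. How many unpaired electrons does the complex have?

5

Mn²⁺: group 7, so d-count = 7 − 2 = 5.
Here Δ_oct < P (22000 < 24900), so the high-spin state is favoured.
That gives t₂g³ eg².
Unpaired electrons: 5.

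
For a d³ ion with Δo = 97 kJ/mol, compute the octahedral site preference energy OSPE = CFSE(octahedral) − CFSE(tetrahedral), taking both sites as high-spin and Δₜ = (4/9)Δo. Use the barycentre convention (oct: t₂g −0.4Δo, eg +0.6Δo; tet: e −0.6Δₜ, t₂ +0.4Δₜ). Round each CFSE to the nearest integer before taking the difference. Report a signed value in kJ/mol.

-82

In an octahedral site d³ (HS) is t₂g³ eg⁰, giving CFSE(oct) = -1.2Δo = -116 kJ/mol.
In a tetrahedral site the filling is e² t₂¹: CFSE(tet) = -0.8Δₜ = -0.8 × (4/9)(97) = -34 kJ/mol.
Subtracting, OSPE = -116 − (-34) = -82 kJ/mol.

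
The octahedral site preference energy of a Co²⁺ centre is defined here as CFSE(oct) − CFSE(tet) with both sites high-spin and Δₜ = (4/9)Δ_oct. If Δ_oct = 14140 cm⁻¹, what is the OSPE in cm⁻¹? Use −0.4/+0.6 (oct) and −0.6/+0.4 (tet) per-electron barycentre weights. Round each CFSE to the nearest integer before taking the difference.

Co²⁺: group 9, so d-count = 9 − 2 = 7.
Octahedral (high-spin): t₂g⁵ eg², CFSE = 5(−0.4) + 2(+0.6) = -0.8Δ_oct = -0.8 × 14140 = -11312 cm⁻¹.
Tetrahedral e⁴ t₂³ gives -1.2Δₜ = -1.2 × (4/9) × 14140 = -7541 cm⁻¹.
OSPE = CFSE(oct) − CFSE(tet) = -11312 − (-7541) = -3771 cm⁻¹.

-3771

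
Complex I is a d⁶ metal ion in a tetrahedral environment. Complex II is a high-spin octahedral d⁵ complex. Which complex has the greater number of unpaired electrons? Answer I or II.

I: Tetrahedral fields are weak (Δₜ ≈ 4/9 Δₒ), so electrons fill high-spin; e³ t₂³ → 4 unpaired.
II: t2g^3 e_g^2 → 5 unpaired.
So II has more unpaired electrons.

II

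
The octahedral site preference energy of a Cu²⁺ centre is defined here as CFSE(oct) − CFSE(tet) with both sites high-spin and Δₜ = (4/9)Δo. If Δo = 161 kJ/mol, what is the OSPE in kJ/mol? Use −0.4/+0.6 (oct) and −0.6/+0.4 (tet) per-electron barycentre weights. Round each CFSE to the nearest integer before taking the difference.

-68

Cu²⁺: group 11, so d-count = 11 − 2 = 9.
Octahedral (high-spin): t2g^6 e_g^3, CFSE = 6(−0.4) + 3(+0.6) = -0.6Δo = -0.6 × 161 = -97 kJ/mol.
Tetrahedral e^4 t2^5 gives -0.4Δₜ = -0.4 × (4/9) × 161 = -29 kJ/mol.
OSPE = CFSE(oct) − CFSE(tet) = -97 − (-29) = -68 kJ/mol.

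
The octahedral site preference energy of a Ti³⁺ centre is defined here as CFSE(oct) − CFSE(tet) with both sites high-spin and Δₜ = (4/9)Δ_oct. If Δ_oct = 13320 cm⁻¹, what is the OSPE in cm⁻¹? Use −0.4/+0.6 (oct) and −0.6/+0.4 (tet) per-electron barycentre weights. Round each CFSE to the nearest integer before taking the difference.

-1776

Ti is in group 4, so Ti³⁺ is d¹ (4 − 3 = 1).
Octahedral (high-spin): t2g^1 e_g^0, CFSE = 1(−0.4) + 0(+0.6) = -0.4Δ_oct = -0.4 × 13320 = -5328 cm⁻¹.
In a tetrahedral site the filling is e^1 t2^0: CFSE(tet) = -0.6Δₜ = -0.6 × (4/9)(13320) = -3552 cm⁻¹.
OSPE = CFSE(oct) − CFSE(tet) = -5328 − (-3552) = -1776 cm⁻¹.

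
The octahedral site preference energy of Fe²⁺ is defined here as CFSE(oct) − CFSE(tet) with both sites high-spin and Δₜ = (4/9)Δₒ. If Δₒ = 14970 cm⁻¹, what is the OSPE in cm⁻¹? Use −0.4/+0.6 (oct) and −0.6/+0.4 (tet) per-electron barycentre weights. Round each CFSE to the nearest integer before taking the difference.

Group 8 minus oxidation state +2 gives a d⁶ configuration for Fe²⁺.
Octahedral high-spin t2g^4 e_g^2: CFSE = -0.4 × 14970 = -5988 cm⁻¹.
Tetrahedral e^3 t2^3 gives -0.6Δₜ = -0.6 × (4/9) × 14970 = -3992 cm⁻¹.
Subtracting, OSPE = -5988 − (-3992) = -1996 cm⁻¹.

-1996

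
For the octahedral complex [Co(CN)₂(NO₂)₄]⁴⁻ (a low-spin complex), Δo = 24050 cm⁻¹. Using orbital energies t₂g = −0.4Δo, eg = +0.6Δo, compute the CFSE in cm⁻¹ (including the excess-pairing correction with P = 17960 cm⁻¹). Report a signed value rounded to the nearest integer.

-25330

Ligand charges: 2×(-1) from CN⁻ and 4×(-1) from NO₂⁻ sum to -6; with overall charge -4, Co is +2.
Group 9 minus oxidation state +2 gives a d⁷ configuration for Co²⁺.
The d⁷ electrons fill as t₂g⁶ eg¹.
CFSE(orbital) = 6×(-0.4Δo) + 1×(0.6Δo) = -1.8Δo; with Δo = 24050 cm⁻¹ that is -43290 cm⁻¹.
Pairing penalty: 3 pairs vs 2 in the high-spin reference → 1 extra × P = 17960 cm⁻¹.
Net CFSE = -43290 + 17960 = -25330 cm⁻¹.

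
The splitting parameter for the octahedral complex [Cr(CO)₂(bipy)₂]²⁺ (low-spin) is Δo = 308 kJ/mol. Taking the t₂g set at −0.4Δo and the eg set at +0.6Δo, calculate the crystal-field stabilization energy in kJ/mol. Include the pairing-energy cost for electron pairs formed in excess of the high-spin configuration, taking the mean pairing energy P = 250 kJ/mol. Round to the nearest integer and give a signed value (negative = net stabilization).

Ligand charges: 2×(+0) from CO and 2×(+0) from bipy sum to +0; with overall charge +2, Cr is +2.
Cr²⁺: group 6, so d-count = 6 − 2 = 4.
The d⁴ electrons fill as t₂g⁴ eg⁰.
Orbital CFSE = 4(-0.4) + 0(0.6) = -1.6Δo = -1.6 × 308 = -493 kJ/mol.
Relative to high-spin t₂g³ eg¹ (0 paired), the low-spin configuration has 1 additional pair, contributing +1 × 250 = +250 kJ/mol.
Net CFSE = -493 + 250 = -243 kJ/mol.

-243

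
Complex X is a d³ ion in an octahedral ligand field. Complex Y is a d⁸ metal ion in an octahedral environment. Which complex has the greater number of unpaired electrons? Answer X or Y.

X: For octahedral d³ the high- and low-spin configurations coincide; t₂g³ eg⁰ → 3 unpaired.
Y: For octahedral d⁸ the high- and low-spin configurations coincide; t₂g⁶ eg² → 2 unpaired.
So X has more unpaired electrons.

X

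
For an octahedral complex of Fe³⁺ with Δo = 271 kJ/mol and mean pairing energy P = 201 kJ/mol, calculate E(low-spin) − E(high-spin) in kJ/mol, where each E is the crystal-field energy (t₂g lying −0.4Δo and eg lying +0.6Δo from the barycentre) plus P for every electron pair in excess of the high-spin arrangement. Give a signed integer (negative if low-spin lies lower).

-140

Fe³⁺: group 8, so d-count = 8 − 3 = 5.
High-spin d⁵ fills as t₂g³ eg² with CFSE 3(−0.4) + 2(+0.6) = 0.0Δo = 0 kJ/mol.
Low-spin: t₂g⁵ eg⁰, orbital CFSE = -2.0Δo = -542 kJ/mol; plus 2 excess pairs × P = +402 kJ/mol; total -140 kJ/mol.
The difference is -140 − (0) = -140 kJ/mol, so low-spin lies lower.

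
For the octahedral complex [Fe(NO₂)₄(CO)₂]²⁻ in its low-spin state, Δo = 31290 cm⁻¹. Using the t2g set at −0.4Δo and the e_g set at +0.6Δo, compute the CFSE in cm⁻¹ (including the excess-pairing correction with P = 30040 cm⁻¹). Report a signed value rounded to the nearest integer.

-15016

Ligand charges: 4×(-1) from NO₂⁻ and 2×(+0) from CO sum to -4; with overall charge -2, Fe is +2.
Fe is in group 8, so Fe²⁺ is d⁶ (8 − 2 = 6).
Electron filling gives t2g^6 e_g^0.
Orbital CFSE = 6(-0.4) + 0(0.6) = -2.4Δo = -2.4 × 31290 = -75096 cm⁻¹.
Relative to high-spin t2g^4 e_g^2 (1 paired), the low-spin configuration has 2 additional pairs, contributing +2 × 30040 = +60080 cm⁻¹.
Net CFSE = -75096 + 60080 = -15016 cm⁻¹.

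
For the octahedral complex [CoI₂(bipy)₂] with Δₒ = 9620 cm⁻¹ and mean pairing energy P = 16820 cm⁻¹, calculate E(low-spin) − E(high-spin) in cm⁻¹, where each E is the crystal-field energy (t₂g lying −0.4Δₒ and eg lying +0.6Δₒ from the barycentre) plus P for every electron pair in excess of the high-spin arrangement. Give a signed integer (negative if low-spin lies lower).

7200

Ligand charges: 2×(-1) from I⁻ and 2×(+0) from bipy sum to -2; with overall charge +0, Co is +2.
Group 9 minus oxidation state +2 gives a d⁷ configuration for Co²⁺.
In the high-spin limit (t₂g⁵ eg²) the orbital term is -0.8Δₒ = -7696 cm⁻¹, with no excess pairing.
Low-spin t₂g⁶ eg¹ gives -1.8Δₒ = -17316 cm⁻¹, but forming 1 extra pair costs 1P = 16820 cm⁻¹, so E(LS) = -17316 + 16820 = -496 cm⁻¹.
Thus E(LS) − E(HS) = 7200 cm⁻¹.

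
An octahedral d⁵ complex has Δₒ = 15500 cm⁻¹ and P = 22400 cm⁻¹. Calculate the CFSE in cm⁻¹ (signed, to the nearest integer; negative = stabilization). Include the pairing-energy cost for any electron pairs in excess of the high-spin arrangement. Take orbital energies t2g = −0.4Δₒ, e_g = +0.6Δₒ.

0

With Δₒ < P the complex is high-spin.
That gives t2g^3 e_g^2.
Orbital CFSE = 0.0Δₒ = 0.0 × 15500 = 0 cm⁻¹.
High-spin has no excess pairs, so no pairing correction applies.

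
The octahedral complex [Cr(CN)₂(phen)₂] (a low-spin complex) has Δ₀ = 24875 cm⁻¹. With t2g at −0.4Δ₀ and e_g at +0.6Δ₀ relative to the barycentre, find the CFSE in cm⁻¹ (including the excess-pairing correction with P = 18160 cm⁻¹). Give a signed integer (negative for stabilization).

Ligand charges: 2×(-1) from CN⁻ and 2×(+0) from phen sum to -2; with overall charge +0, Cr is +2.
Cr²⁺: group 6, so d-count = 6 − 2 = 4.
The d⁴ electrons fill as t2g^4 e_g^0.
The orbital stabilization is -1.6Δ₀ = -1.6 × 24875 = -39800 cm⁻¹.
Pairing penalty: 1 pair vs 0 in the high-spin reference → 1 extra × P = 18160 cm⁻¹.
Overall CFSE = -39800 + 18160 = -21640 cm⁻¹.

-21640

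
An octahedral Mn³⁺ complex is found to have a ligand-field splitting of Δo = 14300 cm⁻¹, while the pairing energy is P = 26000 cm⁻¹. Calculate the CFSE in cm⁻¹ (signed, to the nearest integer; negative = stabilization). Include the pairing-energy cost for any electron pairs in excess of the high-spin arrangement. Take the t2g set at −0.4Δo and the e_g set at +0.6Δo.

-8580

Group 7 minus oxidation state +3 gives a d⁴ configuration for Mn³⁺.
Here Δo < P (14300 < 26000), so the high-spin state is favoured.
That gives t2g^3 e_g^1.
Orbital CFSE = -0.6Δo = -0.6 × 14300 = -8580 cm⁻¹.
High-spin has no excess pairs, so no pairing correction applies.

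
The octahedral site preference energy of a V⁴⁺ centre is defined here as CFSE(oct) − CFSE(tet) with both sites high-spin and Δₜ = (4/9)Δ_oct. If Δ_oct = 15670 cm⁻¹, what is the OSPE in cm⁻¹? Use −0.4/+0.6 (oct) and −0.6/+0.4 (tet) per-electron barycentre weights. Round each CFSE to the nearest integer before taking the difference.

-2089

V is in group 5, so V⁴⁺ is d¹ (5 − 4 = 1).
Octahedral high-spin t₂g¹ eg⁰: CFSE = -0.4 × 15670 = -6268 cm⁻¹.
Tetrahedral: e¹ t₂⁰, CFSE = 1(−0.6) + 0(+0.4) = -0.6Δₜ = -0.6 × (4/9) × 15670 = -4179 cm⁻¹.
Subtracting, OSPE = -6268 − (-4179) = -2089 cm⁻¹.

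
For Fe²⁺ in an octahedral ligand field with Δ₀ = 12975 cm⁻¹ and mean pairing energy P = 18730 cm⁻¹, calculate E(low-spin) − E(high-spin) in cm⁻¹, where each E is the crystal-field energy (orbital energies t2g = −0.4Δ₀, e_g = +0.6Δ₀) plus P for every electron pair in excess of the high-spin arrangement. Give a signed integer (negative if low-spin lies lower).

11510

Group 8 minus oxidation state +2 gives a d⁶ configuration for Fe²⁺.
High-spin d⁶ fills as t2g^4 e_g^2 with CFSE 4(−0.4) + 2(+0.6) = -0.4Δ₀ = -5190 cm⁻¹.
Low-spin t2g^6 e_g^0 gives -2.4Δ₀ = -31140 cm⁻¹, but forming 2 extra pairs costs 2P = 37460 cm⁻¹, so E(LS) = -31140 + 37460 = 6320 cm⁻¹.
Thus E(LS) − E(HS) = 11510 cm⁻¹.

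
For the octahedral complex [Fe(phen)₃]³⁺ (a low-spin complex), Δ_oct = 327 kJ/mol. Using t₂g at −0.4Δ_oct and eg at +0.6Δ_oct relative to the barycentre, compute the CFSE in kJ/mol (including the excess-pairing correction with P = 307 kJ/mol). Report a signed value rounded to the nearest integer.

phen is neutral, so the +3 overall charge sits on Fe: oxidation state +3.
Fe sits in group 8; removing 3 electrons leaves Fe³⁺ with 8 − 3 = 5 d electrons.
Configuration: t₂g⁵ eg⁰.
The orbital stabilization is -2.0Δ_oct = -2.0 × 327 = -654 kJ/mol.
High-spin d⁵ would be t₂g³ eg² with 0 pairs; low-spin has 2, so 2 excess pairs cost +2P = +614 kJ/mol.
Net CFSE = -654 + 614 = -40 kJ/mol.

-40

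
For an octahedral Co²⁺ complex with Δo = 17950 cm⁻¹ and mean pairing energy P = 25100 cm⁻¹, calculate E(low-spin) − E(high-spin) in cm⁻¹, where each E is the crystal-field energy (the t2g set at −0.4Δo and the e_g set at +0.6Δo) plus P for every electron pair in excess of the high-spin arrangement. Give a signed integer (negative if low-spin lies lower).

7150

Co is in group 9, so Co²⁺ is d⁷ (9 − 2 = 7).
High-spin: t2g^5 e_g^2, CFSE = -0.8Δo = -14360 cm⁻¹.
For low-spin the configuration is t2g^6 e_g^1: orbital energy -1.8 × 17950 = -32310 cm⁻¹, and 1 additional pair relative to high-spin adds 25100 cm⁻¹, giving -7210 cm⁻¹.
The difference is -7210 − (-14360) = 7150 cm⁻¹, so high-spin lies lower.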